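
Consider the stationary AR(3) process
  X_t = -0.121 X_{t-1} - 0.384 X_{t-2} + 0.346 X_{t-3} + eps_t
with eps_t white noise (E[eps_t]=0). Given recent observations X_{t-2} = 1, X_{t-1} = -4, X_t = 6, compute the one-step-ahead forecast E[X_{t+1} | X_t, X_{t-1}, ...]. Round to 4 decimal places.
E[X_{t+1} \mid \mathcal F_t] = 1.1560

For an AR(p) model X_t = c + sum_i phi_i X_{t-i} + eps_t, the
one-step-ahead conditional mean is
  E[X_{t+1} | X_t, ...] = c + sum_i phi_i X_{t+1-i}.
Substitute known values:
  E[X_{t+1} | ...] = (-0.121) * (6) + (-0.384) * (-4) + (0.346) * (1)
                   = 1.1560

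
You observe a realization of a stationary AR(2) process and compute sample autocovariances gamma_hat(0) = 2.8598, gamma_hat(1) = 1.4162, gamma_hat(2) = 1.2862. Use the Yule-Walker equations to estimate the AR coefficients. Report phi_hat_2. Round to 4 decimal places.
\hat\phi_{2} = 0.2710

The Yule-Walker equations for an AR(p) process read, in matrix form,
  Gamma_p phi = r_p,   with   (Gamma_p)_{ij} = gamma(|i - j|),
                       (r_p)_i = gamma(i),   i,j = 1..p.
Substitute the sample gammas (Toeplitz matrix and right-hand side of size 2):
  Gamma_p = [[2.8598, 1.4162], [1.4162, 2.8598]]
  r_p     = [1.4162, 1.2862]
Written out:
  2.8598 phi_1 + 1.4162 phi_2 = 1.4162
  1.4162 phi_1 + 2.8598 phi_2 = 1.2862
Solve by Cramer's rule:
  det = gamma(0)^2 - gamma(1)^2 = (2.8598)^2 - (1.4162)^2 = 8.17845604 - 2.00562244 = 6.1728336
  phi_hat_1 = [gamma(1) gamma(0) - gamma(1) gamma(2)] / det = [(1.4162)(2.8598) - (1.4162)(1.2862)] / 6.1728336 = 2.22853232 / 6.1728336 = 0.361
  phi_hat_2 = [gamma(0) gamma(2) - gamma(1)^2] / det = [(2.8598)(1.2862) - (1.4162)^2] / 6.1728336 = 1.67265232 / 6.1728336 = 0.271
So phi_hat = [0.3610, 0.2710].
Therefore phi_hat_2 = 0.2710.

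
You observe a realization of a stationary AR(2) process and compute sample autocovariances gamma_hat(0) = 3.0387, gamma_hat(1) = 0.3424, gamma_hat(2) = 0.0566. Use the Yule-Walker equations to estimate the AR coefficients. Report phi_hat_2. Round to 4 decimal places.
\hat\phi_{2} = 0.0060

The Yule-Walker equations for an AR(p) process read, in matrix form,
  Gamma_p phi = r_p,   with   (Gamma_p)_{ij} = gamma(|i - j|),
                       (r_p)_i = gamma(i),   i,j = 1..p.
Substitute the sample gammas (Toeplitz matrix and right-hand side of size 2):
  Gamma_p = [[3.0387, 0.3424], [0.3424, 3.0387]]
  r_p     = [0.3424, 0.0566]
Written out:
  3.0387 phi_1 + 0.3424 phi_2 = 0.3424
  0.3424 phi_1 + 3.0387 phi_2 = 0.0566
Solve by Cramer's rule:
  det = gamma(0)^2 - gamma(1)^2 = (3.0387)^2 - (0.3424)^2 = 9.23369769 - 0.11723776 = 9.11645993
  phi_hat_1 = [gamma(1) gamma(0) - gamma(1) gamma(2)] / det = [(0.3424)(3.0387) - (0.3424)(0.0566)] / 9.11645993 = 1.02107104 / 9.11645993 = 0.112
  phi_hat_2 = [gamma(0) gamma(2) - gamma(1)^2] / det = [(3.0387)(0.0566) - (0.3424)^2] / 9.11645993 = 0.05475266 / 9.11645993 = 0.006
So phi_hat = [0.1120, 0.0060].
Therefore phi_hat_2 = 0.0060.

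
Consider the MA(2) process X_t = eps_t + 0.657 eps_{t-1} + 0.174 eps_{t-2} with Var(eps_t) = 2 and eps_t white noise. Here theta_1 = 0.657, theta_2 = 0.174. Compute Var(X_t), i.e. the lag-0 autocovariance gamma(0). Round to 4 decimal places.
\gamma(0) = 2.9239

For an MA(q) process X_t = eps_t + sum_i theta_i eps_{t-i} with
Var(eps_t) = sigma^2, the variance is
  gamma(0) = sigma^2 * (1 + sum_i theta_i^2).
  sum_i theta_i^2 = (0.657)^2 + (0.174)^2 = 0.431649 + 0.030276 = 0.461925.
  gamma(0) = 2 * (1 + 0.461925) = 2 * 1.461925 = 2.92385, which rounds to 2.9239.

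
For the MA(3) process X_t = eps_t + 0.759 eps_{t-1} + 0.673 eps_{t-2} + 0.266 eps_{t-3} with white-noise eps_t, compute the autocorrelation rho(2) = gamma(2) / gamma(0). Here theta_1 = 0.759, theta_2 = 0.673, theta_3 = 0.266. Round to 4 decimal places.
\rho(2) = 0.4167

For an MA(q) process with theta_0 = 1, the autocovariance is
  gamma(k) = sigma^2 * sum_{i=0..q-k} theta_i * theta_{i+k},
and rho(k) = gamma(k) / gamma(0). Sigma^2 cancels.
  numerator   = (1)*(0.673) + (0.759)*(0.266) = 0.874894.
  denominator = (1)^2 + (0.759)^2 + (0.673)^2 + (0.266)^2 = 2.099766.
  rho(2) = 0.874894 / 2.099766 = 0.4167.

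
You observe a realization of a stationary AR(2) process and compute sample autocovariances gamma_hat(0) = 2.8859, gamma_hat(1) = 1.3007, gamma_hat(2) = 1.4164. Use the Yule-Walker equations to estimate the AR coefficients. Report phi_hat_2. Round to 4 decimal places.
\hat\phi_{2} = 0.3610

The Yule-Walker equations for an AR(p) process read, in matrix form,
  Gamma_p phi = r_p,   with   (Gamma_p)_{ij} = gamma(|i - j|),
                       (r_p)_i = gamma(i),   i,j = 1..p.
Substitute the sample gammas (Toeplitz matrix and right-hand side of size 2):
  Gamma_p = [[2.8859, 1.3007], [1.3007, 2.8859]]
  r_p     = [1.3007, 1.4164]
Written out:
  2.8859 phi_1 + 1.3007 phi_2 = 1.3007
  1.3007 phi_1 + 2.8859 phi_2 = 1.4164
Solve by Cramer's rule:
  det = gamma(0)^2 - gamma(1)^2 = (2.8859)^2 - (1.3007)^2 = 8.32841881 - 1.69182049 = 6.63659832
  phi_hat_1 = [gamma(1) gamma(0) - gamma(1) gamma(2)] / det = [(1.3007)(2.8859) - (1.3007)(1.4164)] / 6.63659832 = 1.91137865 / 6.63659832 = 0.288
  phi_hat_2 = [gamma(0) gamma(2) - gamma(1)^2] / det = [(2.8859)(1.4164) - (1.3007)^2] / 6.63659832 = 2.39576827 / 6.63659832 = 0.361
So phi_hat = [0.2880, 0.3610].
Therefore phi_hat_2 = 0.3610.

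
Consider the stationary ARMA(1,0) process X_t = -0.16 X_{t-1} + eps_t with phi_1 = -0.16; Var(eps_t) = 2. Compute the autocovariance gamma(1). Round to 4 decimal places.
\gamma(1) = -0.3284

Multiply the model equation by X_{t-k} and take expectations. With theta_0 = psi_0 = 1 and psi_j the MA(infinity) weights, this gives
  gamma(k) - sum_i phi_i gamma(k-i) = c_k,
  c_k = sigma^2 * sum_{j=k..q} theta_j psi_{j-k}   (c_k = 0 for k > q),
using gamma(-m) = gamma(m).
Pure AR (q = 0): c_0 = sigma^2 = 2, c_k = 0 for k >= 1.
Equations for k = 0 and k = 1 (AR order 1):
  gamma(0) = phi_1 gamma(1) + c_0
  gamma(1) = phi_1 gamma(0) + c_1
Substituting the second into the first: gamma(0) (1 - phi_1^2) = c_0 + phi_1 c_1, so
  gamma(0) = c_0 / (1 - phi_1^2) = 2 / (1 - (-0.16)^2) = 2 / 0.9744 = 2.052545.
  gamma(1) = phi_1 gamma(0) = (-0.16)(2.052545) = -0.328407.
Therefore gamma(1) = -0.3284 (to 4 decimal places).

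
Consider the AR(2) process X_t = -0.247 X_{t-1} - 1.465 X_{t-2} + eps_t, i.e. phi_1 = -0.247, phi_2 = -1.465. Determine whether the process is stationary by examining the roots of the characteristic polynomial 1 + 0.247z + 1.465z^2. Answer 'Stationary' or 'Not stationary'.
\text{Not stationary}

The AR(p) characteristic polynomial is P(z) = 1 + 0.247z + 1.465z^2.
Stationarity requires all roots to lie outside the unit circle, i.e. |z| > 1 for every root.
Set 1 + (0.247) z + (1.465) z^2 = 0, i.e. a z^2 + b z + c = 0 with a = 1.465, b = 0.247, c = 1.
Discriminant D = b^2 - 4ac = (0.247)^2 - 4*(1.465)*1 = 0.061009 - (5.86) = -5.798991.
D < 0, so the roots are the complex-conjugate pair z = (-b +/- i sqrt(-D)) / (2a) = -0.0843 +/- 0.8219i.
For a conjugate pair |z|^2 = z * conj(z) = (product of roots) = c/a = 1/(1.465) = 0.682594, so |z| = sqrt(0.682594) = 0.8262 for both roots.
Moduli of all roots: 0.8262, 0.8262.
All moduli strictly greater than 1? No.
Verdict: Not stationary.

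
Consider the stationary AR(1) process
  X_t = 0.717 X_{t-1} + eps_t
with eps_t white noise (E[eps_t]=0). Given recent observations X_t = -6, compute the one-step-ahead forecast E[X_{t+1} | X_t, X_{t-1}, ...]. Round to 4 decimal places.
E[X_{t+1} \mid \mathcal F_t] = -4.3020

For an AR(p) model X_t = c + sum_i phi_i X_{t-i} + eps_t, the
one-step-ahead conditional mean is
  E[X_{t+1} | X_t, ...] = c + sum_i phi_i X_{t+1-i}.
Substitute known values:
  E[X_{t+1} | ...] = (0.717) * (-6)
                   = -4.3020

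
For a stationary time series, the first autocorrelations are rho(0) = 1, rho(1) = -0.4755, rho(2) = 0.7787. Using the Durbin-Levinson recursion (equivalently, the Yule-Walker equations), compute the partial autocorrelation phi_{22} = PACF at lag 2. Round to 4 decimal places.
\phi_{22} = 0.7140

The PACF at lag k is phi_{kk}, the last component of the solution
to the Yule-Walker system G_k phi = r_k where
  (G_k)_{ij} = rho(|i - j|), (r_k)_i = rho(i), i,j = 1..k.
Equivalently, Durbin-Levinson gives phi_{kk} iteratively:
  phi_{11} = rho(1)
  phi_{kk} = [rho(k) - sum_{j=1..k-1} phi_{k-1,j} rho(k-j)]
            / [1 - sum_{j=1..k-1} phi_{k-1,j} rho(j)],
  phi_{k,j} = phi_{k-1,j} - phi_{kk} phi_{k-1,k-j},  j = 1..k-1.
Step k = 1:
  phi_11 = rho(1) = -0.4755.
Step k = 2:
  phi_22 = [rho(2) - phi_11 rho(1)] / [1 - phi_11 rho(1)] = [0.7787 - (-0.4755)(-0.4755)] / [1 - (-0.4755)(-0.4755)]
         = 0.55259975 / 0.77389975 = 0.714.
Therefore phi_{22} = 0.7140.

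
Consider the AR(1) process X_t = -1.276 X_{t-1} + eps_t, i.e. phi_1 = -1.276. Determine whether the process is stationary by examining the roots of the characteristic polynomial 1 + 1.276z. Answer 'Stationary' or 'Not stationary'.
\text{Not stationary}

The AR(p) characteristic polynomial is P(z) = 1 + 1.276z.
Stationarity requires all roots to lie outside the unit circle, i.e. |z| > 1 for every root.
This is linear in z: 1 + (1.276) z = 0  =>  z = -1/(1.276) = -0.783699,  |z| = 0.783699.
Moduli of all roots: 0.7837.
All moduli strictly greater than 1? No.
Verdict: Not stationary.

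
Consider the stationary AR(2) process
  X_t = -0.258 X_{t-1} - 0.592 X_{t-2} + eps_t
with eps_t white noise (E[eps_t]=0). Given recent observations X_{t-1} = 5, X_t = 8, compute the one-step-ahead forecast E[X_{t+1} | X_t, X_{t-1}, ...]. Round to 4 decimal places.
E[X_{t+1} \mid \mathcal F_t] = -5.0240

For an AR(p) model X_t = c + sum_i phi_i X_{t-i} + eps_t, the
one-step-ahead conditional mean is
  E[X_{t+1} | X_t, ...] = c + sum_i phi_i X_{t+1-i}.
Substitute known values:
  E[X_{t+1} | ...] = (-0.258) * (8) + (-0.592) * (5)
                   = -5.0240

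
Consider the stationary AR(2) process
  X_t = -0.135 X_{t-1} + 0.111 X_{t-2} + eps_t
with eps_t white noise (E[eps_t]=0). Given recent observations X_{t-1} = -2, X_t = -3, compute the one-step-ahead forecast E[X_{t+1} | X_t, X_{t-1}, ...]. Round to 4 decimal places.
E[X_{t+1} \mid \mathcal F_t] = 0.1830

For an AR(p) model X_t = c + sum_i phi_i X_{t-i} + eps_t, the
one-step-ahead conditional mean is
  E[X_{t+1} | X_t, ...] = c + sum_i phi_i X_{t+1-i}.
Substitute known values:
  E[X_{t+1} | ...] = (-0.135) * (-3) + (0.111) * (-2)
                   = 0.1830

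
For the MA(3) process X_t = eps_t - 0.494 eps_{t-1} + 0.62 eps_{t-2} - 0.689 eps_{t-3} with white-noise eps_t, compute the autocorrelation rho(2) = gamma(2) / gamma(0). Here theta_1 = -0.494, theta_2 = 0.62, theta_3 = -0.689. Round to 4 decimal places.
\rho(2) = 0.4566

For an MA(q) process with theta_0 = 1, the autocovariance is
  gamma(k) = sigma^2 * sum_{i=0..q-k} theta_i * theta_{i+k},
and rho(k) = gamma(k) / gamma(0). Sigma^2 cancels.
  numerator   = (1)*(0.62) + (-0.494)*(-0.689) = 0.960366.
  denominator = (1)^2 + (-0.494)^2 + (0.62)^2 + (-0.689)^2 = 2.103157.
  rho(2) = 0.960366 / 2.103157 = 0.4566.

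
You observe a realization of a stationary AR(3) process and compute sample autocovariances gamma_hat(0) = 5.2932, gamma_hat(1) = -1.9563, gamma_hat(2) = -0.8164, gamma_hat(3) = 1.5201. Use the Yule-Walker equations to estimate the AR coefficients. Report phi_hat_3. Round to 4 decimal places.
\hat\phi_{3} = 0.1130

The Yule-Walker equations for an AR(p) process read, in matrix form,
  Gamma_p phi = r_p,   with   (Gamma_p)_{ij} = gamma(|i - j|),
                       (r_p)_i = gamma(i),   i,j = 1..p.
Substitute the sample gammas (Toeplitz matrix and right-hand side of size 3):
  Gamma_p = [[5.2932, -1.9563, -0.8164], [-1.9563, 5.2932, -1.9563], [-0.8164, -1.9563, 5.2932]]
  r_p     = [-1.9563, -0.8164, 1.5201]
Written out (R1..R3):
  (R1) 5.2932 phi_1 - 1.9563 phi_2 - 0.8164 phi_3 = -1.9563
  (R2) -1.9563 phi_1 + 5.2932 phi_2 - 1.9563 phi_3 = -0.8164
  (R3) -0.8164 phi_1 - 1.9563 phi_2 + 5.2932 phi_3 = 1.5201
Gaussian elimination:
  R2 <- R2 - (-1.9563/5.2932) R1 = R2 - (-0.369587) R1:  4.570176 phi_2 - 2.258031 phi_3 = -1.539424
  R3 <- R3 - (-0.8164/5.2932) R1 = R3 - (-0.154236) R1:  -2.258031 phi_2 + 5.167282 phi_3 = 1.218369
  R3 <- R3 - (-2.258031/4.570176) R2 = R3 - (-0.49408) R2:  4.051635 phi_3 = 0.457771
Back-substitution:
  phi_hat_3 = 0.457771 / 4.051635 = 0.112984
  phi_hat_2 = (-1.539424 - (-2.258031)(0.112984)) / 4.570176 = -0.281018
  phi_hat_1 = (-1.9563 - (-1.9563)(-0.281018) - (-0.8164)(0.112984)) / 5.2932 = -0.456022
So phi_hat = [-0.4560, -0.2810, 0.1130].
Therefore phi_hat_3 = 0.1130.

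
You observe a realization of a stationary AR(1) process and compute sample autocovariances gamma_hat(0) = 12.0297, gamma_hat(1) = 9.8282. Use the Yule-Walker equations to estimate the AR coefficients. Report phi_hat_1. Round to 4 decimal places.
\hat\phi_{1} = 0.8170

The Yule-Walker equations for an AR(p) process read, in matrix form,
  Gamma_p phi = r_p,   with   (Gamma_p)_{ij} = gamma(|i - j|),
                       (r_p)_i = gamma(i),   i,j = 1..p.
Substitute the sample gammas (Toeplitz matrix and right-hand side of size 1):
  Gamma_p = [[12.0297]]
  r_p     = [9.8282]
With p = 1 this is the single equation gamma(0) phi_1 = gamma(1):
  phi_hat_1 = gamma(1) / gamma(0) = 9.8282 / 12.0297 = 0.8170.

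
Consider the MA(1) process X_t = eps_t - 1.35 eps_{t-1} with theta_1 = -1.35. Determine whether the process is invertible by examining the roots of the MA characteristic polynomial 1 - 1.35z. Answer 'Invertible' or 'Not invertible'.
\text{Not invertible}

The MA(q) characteristic polynomial is P(z) = 1 - 1.35z.
Invertibility requires all roots to lie outside the unit circle, i.e. |z| > 1 for every root.
This is linear in z: 1 + (-1.35) z = 0  =>  z = -1/(-1.35) = 0.740741,  |z| = 0.740741.
Moduli of all roots: 0.7407.
All moduli strictly greater than 1? No.
Verdict: Not invertible.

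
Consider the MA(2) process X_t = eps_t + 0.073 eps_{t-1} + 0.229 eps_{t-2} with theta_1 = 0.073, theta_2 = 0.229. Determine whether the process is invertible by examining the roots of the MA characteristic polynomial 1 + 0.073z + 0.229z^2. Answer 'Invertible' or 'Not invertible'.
\text{Invertible}

The MA(q) characteristic polynomial is P(z) = 1 + 0.073z + 0.229z^2.
Invertibility requires all roots to lie outside the unit circle, i.e. |z| > 1 for every root.
Set 1 + (0.073) z + (0.229) z^2 = 0, i.e. a z^2 + b z + c = 0 with a = 0.229, b = 0.073, c = 1.
Discriminant D = b^2 - 4ac = (0.073)^2 - 4*(0.229)*1 = 0.005329 - (0.916) = -0.910671.
D < 0, so the roots are the complex-conjugate pair z = (-b +/- i sqrt(-D)) / (2a) = -0.1594 +/- 2.0836i.
For a conjugate pair |z|^2 = z * conj(z) = (product of roots) = c/a = 1/(0.229) = 4.366812, so |z| = sqrt(4.366812) = 2.0897 for both roots.
Moduli of all roots: 2.0897, 2.0897.
All moduli strictly greater than 1? Yes.
Verdict: Invertible.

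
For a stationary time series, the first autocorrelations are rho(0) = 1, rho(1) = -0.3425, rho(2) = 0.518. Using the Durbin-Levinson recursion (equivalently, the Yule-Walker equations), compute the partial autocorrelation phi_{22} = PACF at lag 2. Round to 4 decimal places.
\phi_{22} = 0.4539

The PACF at lag k is phi_{kk}, the last component of the solution
to the Yule-Walker system G_k phi = r_k where
  (G_k)_{ij} = rho(|i - j|), (r_k)_i = rho(i), i,j = 1..k.
Equivalently, Durbin-Levinson gives phi_{kk} iteratively:
  phi_{11} = rho(1)
  phi_{kk} = [rho(k) - sum_{j=1..k-1} phi_{k-1,j} rho(k-j)]
            / [1 - sum_{j=1..k-1} phi_{k-1,j} rho(j)],
  phi_{k,j} = phi_{k-1,j} - phi_{kk} phi_{k-1,k-j},  j = 1..k-1.
Step k = 1:
  phi_11 = rho(1) = -0.3425.
Step k = 2:
  phi_22 = [rho(2) - phi_11 rho(1)] / [1 - phi_11 rho(1)] = [0.518 - (-0.3425)(-0.3425)] / [1 - (-0.3425)(-0.3425)]
         = 0.40069375 / 0.88269375 = 0.4539.
Therefore phi_{22} = 0.4539.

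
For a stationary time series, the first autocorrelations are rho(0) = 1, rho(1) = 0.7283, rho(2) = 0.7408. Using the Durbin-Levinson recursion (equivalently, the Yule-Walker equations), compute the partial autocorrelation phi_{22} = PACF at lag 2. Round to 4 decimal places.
\phi_{22} = 0.4480

The PACF at lag k is phi_{kk}, the last component of the solution
to the Yule-Walker system G_k phi = r_k where
  (G_k)_{ij} = rho(|i - j|), (r_k)_i = rho(i), i,j = 1..k.
Equivalently, Durbin-Levinson gives phi_{kk} iteratively:
  phi_{11} = rho(1)
  phi_{kk} = [rho(k) - sum_{j=1..k-1} phi_{k-1,j} rho(k-j)]
            / [1 - sum_{j=1..k-1} phi_{k-1,j} rho(j)],
  phi_{k,j} = phi_{k-1,j} - phi_{kk} phi_{k-1,k-j},  j = 1..k-1.
Step k = 1:
  phi_11 = rho(1) = 0.7283.
Step k = 2:
  phi_22 = [rho(2) - phi_11 rho(1)] / [1 - phi_11 rho(1)] = [0.7408 - (0.7283)(0.7283)] / [1 - (0.7283)(0.7283)]
         = 0.21037911 / 0.46957911 = 0.448.
Therefore phi_{22} = 0.4480.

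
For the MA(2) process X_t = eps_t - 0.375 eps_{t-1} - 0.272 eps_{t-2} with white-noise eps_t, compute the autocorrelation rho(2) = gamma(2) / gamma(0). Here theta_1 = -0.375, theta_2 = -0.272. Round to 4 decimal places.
\rho(2) = -0.2239

For an MA(q) process with theta_0 = 1, the autocovariance is
  gamma(k) = sigma^2 * sum_{i=0..q-k} theta_i * theta_{i+k},
and rho(k) = gamma(k) / gamma(0). Sigma^2 cancels.
  numerator   = (1)*(-0.272) = -0.272.
  denominator = (1)^2 + (-0.375)^2 + (-0.272)^2 = 1.214609.
  rho(2) = -0.272 / 1.214609 = -0.2239.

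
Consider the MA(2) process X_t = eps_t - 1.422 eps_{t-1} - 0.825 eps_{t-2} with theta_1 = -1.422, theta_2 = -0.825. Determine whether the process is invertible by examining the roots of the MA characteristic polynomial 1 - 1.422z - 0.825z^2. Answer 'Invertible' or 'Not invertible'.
\text{Not invertible}

The MA(q) characteristic polynomial is P(z) = 1 - 1.422z - 0.825z^2.
Invertibility requires all roots to lie outside the unit circle, i.e. |z| > 1 for every root.
Set 1 + (-1.422) z + (-0.825) z^2 = 0, i.e. a z^2 + b z + c = 0 with a = -0.825, b = -1.422, c = 1.
Discriminant D = b^2 - 4ac = (-1.422)^2 - 4*(-0.825)*1 = 2.022084 - (-3.3) = 5.322084.
D >= 0, so the roots are real: z = (-b +/- sqrt(D)) / (2a) = (1.422 +/- 2.306964) / (-1.65).
  z_1 = (1.422 + 2.306964) / (-1.65) = -2.26,   |z_1| = 2.26.
  z_2 = (1.422 - 2.306964) / (-1.65) = 0.5363,   |z_2| = 0.5363.
Moduli of all roots: 2.2600, 0.5363.
All moduli strictly greater than 1? No.
Verdict: Not invertible.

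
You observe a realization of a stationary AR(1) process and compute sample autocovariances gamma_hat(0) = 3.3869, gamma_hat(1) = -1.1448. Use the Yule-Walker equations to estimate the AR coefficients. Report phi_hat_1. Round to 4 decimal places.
\hat\phi_{1} = -0.3380

The Yule-Walker equations for an AR(p) process read, in matrix form,
  Gamma_p phi = r_p,   with   (Gamma_p)_{ij} = gamma(|i - j|),
                       (r_p)_i = gamma(i),   i,j = 1..p.
Substitute the sample gammas (Toeplitz matrix and right-hand side of size 1):
  Gamma_p = [[3.3869]]
  r_p     = [-1.1448]
With p = 1 this is the single equation gamma(0) phi_1 = gamma(1):
  phi_hat_1 = gamma(1) / gamma(0) = -1.1448 / 3.3869 = -0.3380.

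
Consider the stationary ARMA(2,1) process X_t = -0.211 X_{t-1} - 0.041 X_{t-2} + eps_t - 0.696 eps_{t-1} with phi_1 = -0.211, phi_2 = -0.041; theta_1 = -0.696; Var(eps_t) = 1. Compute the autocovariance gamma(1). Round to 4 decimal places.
\gamma(1) = -1.0426

Multiply the model equation by X_{t-k} and take expectations. With theta_0 = psi_0 = 1 and psi_j the MA(infinity) weights, this gives
  gamma(k) - sum_i phi_i gamma(k-i) = c_k,
  c_k = sigma^2 * sum_{j=k..q} theta_j psi_{j-k}   (c_k = 0 for k > q),
using gamma(-m) = gamma(m).
psi-weights needed (psi_j = theta_j + sum_i phi_i psi_{j-i}):
  psi_1 = theta_1 + phi_1 = -0.696 + (-0.211) = -0.907
Right-hand sides:
  c_0 = sigma^2 (1 + theta_1 psi_1) = 1 * (1 + (-0.696)(-0.907)) = 1 * 1.631272 = 1.631272
  c_1 = sigma^2 theta_1 = 1 * (-0.696) = -0.696
  c_2 = 0
Equations for k = 0, 1, 2 (AR order 2, c_2 = 0):
  (E0) gamma(0) = phi_1 gamma(1) + phi_2 gamma(2) + c_0
  (E1) gamma(1) = phi_1 gamma(0) + phi_2 gamma(1) + c_1
  (E2) gamma(2) = phi_1 gamma(1) + phi_2 gamma(0)
From (E1): gamma(1) = A gamma(0) + B with
  A = phi_1 / (1 - phi_2) = -0.211 / 1.041 = -0.20269,   B = c_1 / (1 - phi_2) = -0.696 / 1.041 = -0.668588.
Insert (E2) into (E0): gamma(0) (1 - phi_2^2) = phi_1 (1 + phi_2) gamma(1) + c_0.
  phi_1 (1 + phi_2) = (-0.211)(0.959) = -0.202349,   1 - phi_2^2 = 0.998319.
Replace gamma(1) by A gamma(0) + B and collect gamma(0):
  gamma(0) [0.998319 - (-0.202349)(-0.20269)] = (-0.202349)(-0.668588) + 1.631272
  gamma(0) * 0.957305 = 1.76656
  gamma(0) = 1.76656 / 0.957305 = 1.845347.
  gamma(1) = A gamma(0) + B = (-0.20269)(1.845347) + (-0.668588) = -1.042621.
Therefore gamma(1) = -1.0426 (to 4 decimal places).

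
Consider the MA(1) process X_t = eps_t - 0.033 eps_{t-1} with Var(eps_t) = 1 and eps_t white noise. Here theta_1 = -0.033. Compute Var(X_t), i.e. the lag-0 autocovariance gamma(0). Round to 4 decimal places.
\gamma(0) = 1.0011

For an MA(q) process X_t = eps_t + sum_i theta_i eps_{t-i} with
Var(eps_t) = sigma^2, the variance is
  gamma(0) = sigma^2 * (1 + sum_i theta_i^2).
  sum_i theta_i^2 = (-0.033)^2 = 0.001089.
  gamma(0) = 1 * (1 + 0.001089) = 1 * 1.001089 = 1.001089, which rounds to 1.0011.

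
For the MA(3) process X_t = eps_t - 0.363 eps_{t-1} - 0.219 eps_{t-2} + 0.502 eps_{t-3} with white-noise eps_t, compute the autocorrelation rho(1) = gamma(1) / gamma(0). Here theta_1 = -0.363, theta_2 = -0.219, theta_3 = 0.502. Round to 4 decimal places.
\rho(1) = -0.2748

For an MA(q) process with theta_0 = 1, the autocovariance is
  gamma(k) = sigma^2 * sum_{i=0..q-k} theta_i * theta_{i+k},
and rho(k) = gamma(k) / gamma(0). Sigma^2 cancels.
  numerator   = (1)*(-0.363) + (-0.363)*(-0.219) + (-0.219)*(0.502) = -0.393441.
  denominator = (1)^2 + (-0.363)^2 + (-0.219)^2 + (0.502)^2 = 1.431734.
  rho(1) = -0.393441 / 1.431734 = -0.2748.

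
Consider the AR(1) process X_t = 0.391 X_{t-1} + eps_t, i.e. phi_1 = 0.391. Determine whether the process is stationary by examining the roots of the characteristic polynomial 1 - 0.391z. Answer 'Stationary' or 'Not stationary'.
\text{Stationary}

The AR(p) characteristic polynomial is P(z) = 1 - 0.391z.
Stationarity requires all roots to lie outside the unit circle, i.e. |z| > 1 for every root.
This is linear in z: 1 + (-0.391) z = 0  =>  z = -1/(-0.391) = 2.557545,  |z| = 2.557545.
Moduli of all roots: 2.5575.
All moduli strictly greater than 1? Yes.
Verdict: Stationary.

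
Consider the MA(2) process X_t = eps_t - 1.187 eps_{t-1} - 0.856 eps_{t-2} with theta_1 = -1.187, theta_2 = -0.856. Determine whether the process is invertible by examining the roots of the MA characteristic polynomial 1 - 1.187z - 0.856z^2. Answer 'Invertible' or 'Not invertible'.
\text{Not invertible}

The MA(q) characteristic polynomial is P(z) = 1 - 1.187z - 0.856z^2.
Invertibility requires all roots to lie outside the unit circle, i.e. |z| > 1 for every root.
Set 1 + (-1.187) z + (-0.856) z^2 = 0, i.e. a z^2 + b z + c = 0 with a = -0.856, b = -1.187, c = 1.
Discriminant D = b^2 - 4ac = (-1.187)^2 - 4*(-0.856)*1 = 1.408969 - (-3.424) = 4.832969.
D >= 0, so the roots are real: z = (-b +/- sqrt(D)) / (2a) = (1.187 +/- 2.198401) / (-1.712).
  z_1 = (1.187 + 2.198401) / (-1.712) = -1.9775,   |z_1| = 1.9775.
  z_2 = (1.187 - 2.198401) / (-1.712) = 0.5908,   |z_2| = 0.5908.
Moduli of all roots: 1.9775, 0.5908.
All moduli strictly greater than 1? No.
Verdict: Not invertible.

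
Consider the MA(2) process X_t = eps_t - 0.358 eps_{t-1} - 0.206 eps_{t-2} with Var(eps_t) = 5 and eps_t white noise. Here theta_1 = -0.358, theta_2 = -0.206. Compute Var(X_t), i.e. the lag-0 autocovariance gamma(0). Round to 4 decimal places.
\gamma(0) = 5.8530

For an MA(q) process X_t = eps_t + sum_i theta_i eps_{t-i} with
Var(eps_t) = sigma^2, the variance is
  gamma(0) = sigma^2 * (1 + sum_i theta_i^2).
  sum_i theta_i^2 = (-0.358)^2 + (-0.206)^2 = 0.128164 + 0.042436 = 0.1706.
  gamma(0) = 5 * (1 + 0.1706) = 5 * 1.1706 = 5.853, which rounds to 5.8530.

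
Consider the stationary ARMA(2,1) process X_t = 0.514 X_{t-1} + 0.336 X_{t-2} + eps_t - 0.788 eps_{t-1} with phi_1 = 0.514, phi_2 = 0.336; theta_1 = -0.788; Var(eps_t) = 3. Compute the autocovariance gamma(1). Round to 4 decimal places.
\gamma(1) = -0.9411

Multiply the model equation by X_{t-k} and take expectations. With theta_0 = psi_0 = 1 and psi_j the MA(infinity) weights, this gives
  gamma(k) - sum_i phi_i gamma(k-i) = c_k,
  c_k = sigma^2 * sum_{j=k..q} theta_j psi_{j-k}   (c_k = 0 for k > q),
using gamma(-m) = gamma(m).
psi-weights needed (psi_j = theta_j + sum_i phi_i psi_{j-i}):
  psi_1 = theta_1 + phi_1 = -0.788 + (0.514) = -0.274
Right-hand sides:
  c_0 = sigma^2 (1 + theta_1 psi_1) = 3 * (1 + (-0.788)(-0.274)) = 3 * 1.215912 = 3.647736
  c_1 = sigma^2 theta_1 = 3 * (-0.788) = -2.364
  c_2 = 0
Equations for k = 0, 1, 2 (AR order 2, c_2 = 0):
  (E0) gamma(0) = phi_1 gamma(1) + phi_2 gamma(2) + c_0
  (E1) gamma(1) = phi_1 gamma(0) + phi_2 gamma(1) + c_1
  (E2) gamma(2) = phi_1 gamma(1) + phi_2 gamma(0)
From (E1): gamma(1) = A gamma(0) + B with
  A = phi_1 / (1 - phi_2) = 0.514 / 0.664 = 0.774096,   B = c_1 / (1 - phi_2) = -2.364 / 0.664 = -3.560241.
Insert (E2) into (E0): gamma(0) (1 - phi_2^2) = phi_1 (1 + phi_2) gamma(1) + c_0.
  phi_1 (1 + phi_2) = (0.514)(1.336) = 0.686704,   1 - phi_2^2 = 0.887104.
Replace gamma(1) by A gamma(0) + B and collect gamma(0):
  gamma(0) [0.887104 - (0.686704)(0.774096)] = (0.686704)(-3.560241) + 3.647736
  gamma(0) * 0.355529 = 1.202904
  gamma(0) = 1.202904 / 0.355529 = 3.383422.
  gamma(1) = A gamma(0) + B = (0.774096)(3.383422) + (-3.560241) = -0.941146.
Therefore gamma(1) = -0.9411 (to 4 decimal places).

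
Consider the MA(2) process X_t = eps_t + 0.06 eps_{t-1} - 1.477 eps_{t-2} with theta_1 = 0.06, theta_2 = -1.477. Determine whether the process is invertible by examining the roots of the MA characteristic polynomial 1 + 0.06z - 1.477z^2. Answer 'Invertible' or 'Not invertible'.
\text{Not invertible}

The MA(q) characteristic polynomial is P(z) = 1 + 0.06z - 1.477z^2.
Invertibility requires all roots to lie outside the unit circle, i.e. |z| > 1 for every root.
Set 1 + (0.06) z + (-1.477) z^2 = 0, i.e. a z^2 + b z + c = 0 with a = -1.477, b = 0.06, c = 1.
Discriminant D = b^2 - 4ac = (0.06)^2 - 4*(-1.477)*1 = 0.0036 - (-5.908) = 5.9116.
D >= 0, so the roots are real: z = (-b +/- sqrt(D)) / (2a) = (-0.06 +/- 2.431378) / (-2.954).
  z_1 = (-0.06 + 2.431378) / (-2.954) = -0.8028,   |z_1| = 0.8028.
  z_2 = (-0.06 - 2.431378) / (-2.954) = 0.8434,   |z_2| = 0.8434.
Moduli of all roots: 0.8028, 0.8434.
All moduli strictly greater than 1? No.
Verdict: Not invertible.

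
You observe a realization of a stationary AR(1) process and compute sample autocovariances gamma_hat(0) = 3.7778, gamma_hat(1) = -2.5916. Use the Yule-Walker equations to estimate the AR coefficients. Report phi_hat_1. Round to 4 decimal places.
\hat\phi_{1} = -0.6860

The Yule-Walker equations for an AR(p) process read, in matrix form,
  Gamma_p phi = r_p,   with   (Gamma_p)_{ij} = gamma(|i - j|),
                       (r_p)_i = gamma(i),   i,j = 1..p.
Substitute the sample gammas (Toeplitz matrix and right-hand side of size 1):
  Gamma_p = [[3.7778]]
  r_p     = [-2.5916]
With p = 1 this is the single equation gamma(0) phi_1 = gamma(1):
  phi_hat_1 = gamma(1) / gamma(0) = -2.5916 / 3.7778 = -0.6860.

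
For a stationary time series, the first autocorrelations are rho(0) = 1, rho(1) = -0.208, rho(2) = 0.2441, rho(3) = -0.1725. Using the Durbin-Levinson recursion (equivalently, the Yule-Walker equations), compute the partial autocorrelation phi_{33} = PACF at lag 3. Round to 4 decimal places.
\phi_{33} = -0.0970

The PACF at lag k is phi_{kk}, the last component of the solution
to the Yule-Walker system G_k phi = r_k where
  (G_k)_{ij} = rho(|i - j|), (r_k)_i = rho(i), i,j = 1..k.
Equivalently, Durbin-Levinson gives phi_{kk} iteratively:
  phi_{11} = rho(1)
  phi_{kk} = [rho(k) - sum_{j=1..k-1} phi_{k-1,j} rho(k-j)]
            / [1 - sum_{j=1..k-1} phi_{k-1,j} rho(j)],
  phi_{k,j} = phi_{k-1,j} - phi_{kk} phi_{k-1,k-j},  j = 1..k-1.
Step k = 1:
  phi_11 = rho(1) = -0.208.
Step k = 2:
  phi_22 = [rho(2) - phi_11 rho(1)] / [1 - phi_11 rho(1)] = [0.2441 - (-0.208)(-0.208)] / [1 - (-0.208)(-0.208)]
         = 0.200836 / 0.956736 = 0.209918.
  Update: phi_21 = phi_11 - phi_22 phi_11 = -0.208 - (0.209918)(-0.208) = -0.164337.
Step k = 3:
  phi_33 = [rho(3) - phi_21 rho(2) - phi_22 rho(1)] / [1 - phi_21 rho(1) - phi_22 rho(2)]
    numerator   = -0.1725 - (-0.164337)(0.2441) - (0.209918)(-0.208) = -0.0887224
    denominator = 1 - (-0.164337)(-0.208) - (0.209918)(0.2441) = 0.91457693
  phi_33 = -0.0887224 / 0.91457693 = -0.097.
Therefore phi_{33} = -0.0970.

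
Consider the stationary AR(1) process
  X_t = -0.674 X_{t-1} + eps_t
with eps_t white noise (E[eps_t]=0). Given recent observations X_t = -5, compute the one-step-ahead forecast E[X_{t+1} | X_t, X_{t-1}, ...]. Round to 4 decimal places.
E[X_{t+1} \mid \mathcal F_t] = 3.3700

For an AR(p) model X_t = c + sum_i phi_i X_{t-i} + eps_t, the
one-step-ahead conditional mean is
  E[X_{t+1} | X_t, ...] = c + sum_i phi_i X_{t+1-i}.
Substitute known values:
  E[X_{t+1} | ...] = (-0.674) * (-5)
                   = 3.3700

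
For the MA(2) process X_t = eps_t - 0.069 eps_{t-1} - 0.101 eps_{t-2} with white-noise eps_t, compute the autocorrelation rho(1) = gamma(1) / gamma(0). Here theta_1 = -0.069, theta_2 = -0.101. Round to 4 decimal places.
\rho(1) = -0.0611

For an MA(q) process with theta_0 = 1, the autocovariance is
  gamma(k) = sigma^2 * sum_{i=0..q-k} theta_i * theta_{i+k},
and rho(k) = gamma(k) / gamma(0). Sigma^2 cancels.
  numerator   = (1)*(-0.069) + (-0.069)*(-0.101) = -0.062031.
  denominator = (1)^2 + (-0.069)^2 + (-0.101)^2 = 1.014962.
  rho(1) = -0.062031 / 1.014962 = -0.0611.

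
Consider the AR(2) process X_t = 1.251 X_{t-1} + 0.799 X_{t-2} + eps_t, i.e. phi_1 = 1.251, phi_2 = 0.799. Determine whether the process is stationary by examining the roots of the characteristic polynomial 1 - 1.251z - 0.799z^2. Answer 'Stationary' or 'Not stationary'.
\text{Not stationary}

The AR(p) characteristic polynomial is P(z) = 1 - 1.251z - 0.799z^2.
Stationarity requires all roots to lie outside the unit circle, i.e. |z| > 1 for every root.
Set 1 + (-1.251) z + (-0.799) z^2 = 0, i.e. a z^2 + b z + c = 0 with a = -0.799, b = -1.251, c = 1.
Discriminant D = b^2 - 4ac = (-1.251)^2 - 4*(-0.799)*1 = 1.565001 - (-3.196) = 4.761001.
D >= 0, so the roots are real: z = (-b +/- sqrt(D)) / (2a) = (1.251 +/- 2.181972) / (-1.598).
  z_1 = (1.251 + 2.181972) / (-1.598) = -2.1483,   |z_1| = 2.1483.
  z_2 = (1.251 - 2.181972) / (-1.598) = 0.5826,   |z_2| = 0.5826.
Moduli of all roots: 2.1483, 0.5826.
All moduli strictly greater than 1? No.
Verdict: Not stationary.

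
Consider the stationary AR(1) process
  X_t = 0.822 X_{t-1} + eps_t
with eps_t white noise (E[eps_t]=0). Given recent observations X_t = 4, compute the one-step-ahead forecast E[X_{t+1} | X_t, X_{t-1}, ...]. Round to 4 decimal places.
E[X_{t+1} \mid \mathcal F_t] = 3.2880

For an AR(p) model X_t = c + sum_i phi_i X_{t-i} + eps_t, the
one-step-ahead conditional mean is
  E[X_{t+1} | X_t, ...] = c + sum_i phi_i X_{t+1-i}.
Substitute known values:
  E[X_{t+1} | ...] = (0.822) * (4)
                   = 3.2880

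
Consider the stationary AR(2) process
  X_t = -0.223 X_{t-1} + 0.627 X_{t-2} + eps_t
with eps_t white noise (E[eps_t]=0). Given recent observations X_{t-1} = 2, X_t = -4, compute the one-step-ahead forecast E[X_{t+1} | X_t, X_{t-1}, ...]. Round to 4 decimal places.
E[X_{t+1} \mid \mathcal F_t] = 2.1460

For an AR(p) model X_t = c + sum_i phi_i X_{t-i} + eps_t, the
one-step-ahead conditional mean is
  E[X_{t+1} | X_t, ...] = c + sum_i phi_i X_{t+1-i}.
Substitute known values:
  E[X_{t+1} | ...] = (-0.223) * (-4) + (0.627) * (2)
                   = 2.1460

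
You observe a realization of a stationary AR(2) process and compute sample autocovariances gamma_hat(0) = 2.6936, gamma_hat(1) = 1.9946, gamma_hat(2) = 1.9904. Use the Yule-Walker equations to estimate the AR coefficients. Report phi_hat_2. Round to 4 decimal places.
\hat\phi_{2} = 0.4220

The Yule-Walker equations for an AR(p) process read, in matrix form,
  Gamma_p phi = r_p,   with   (Gamma_p)_{ij} = gamma(|i - j|),
                       (r_p)_i = gamma(i),   i,j = 1..p.
Substitute the sample gammas (Toeplitz matrix and right-hand side of size 2):
  Gamma_p = [[2.6936, 1.9946], [1.9946, 2.6936]]
  r_p     = [1.9946, 1.9904]
Written out:
  2.6936 phi_1 + 1.9946 phi_2 = 1.9946
  1.9946 phi_1 + 2.6936 phi_2 = 1.9904
Solve by Cramer's rule:
  det = gamma(0)^2 - gamma(1)^2 = (2.6936)^2 - (1.9946)^2 = 7.25548096 - 3.97842916 = 3.2770518
  phi_hat_1 = [gamma(1) gamma(0) - gamma(1) gamma(2)] / det = [(1.9946)(2.6936) - (1.9946)(1.9904)] / 3.2770518 = 1.40260272 / 3.2770518 = 0.428
  phi_hat_2 = [gamma(0) gamma(2) - gamma(1)^2] / det = [(2.6936)(1.9904) - (1.9946)^2] / 3.2770518 = 1.38291228 / 3.2770518 = 0.422
So phi_hat = [0.4280, 0.4220].
Therefore phi_hat_2 = 0.4220.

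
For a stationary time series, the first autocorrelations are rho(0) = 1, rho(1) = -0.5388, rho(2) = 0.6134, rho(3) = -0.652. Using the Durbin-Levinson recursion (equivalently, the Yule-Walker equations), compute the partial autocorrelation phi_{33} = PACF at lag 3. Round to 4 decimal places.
\phi_{33} = -0.4029

The PACF at lag k is phi_{kk}, the last component of the solution
to the Yule-Walker system G_k phi = r_k where
  (G_k)_{ij} = rho(|i - j|), (r_k)_i = rho(i), i,j = 1..k.
Equivalently, Durbin-Levinson gives phi_{kk} iteratively:
  phi_{11} = rho(1)
  phi_{kk} = [rho(k) - sum_{j=1..k-1} phi_{k-1,j} rho(k-j)]
            / [1 - sum_{j=1..k-1} phi_{k-1,j} rho(j)],
  phi_{k,j} = phi_{k-1,j} - phi_{kk} phi_{k-1,k-j},  j = 1..k-1.
Step k = 1:
  phi_11 = rho(1) = -0.5388.
Step k = 2:
  phi_22 = [rho(2) - phi_11 rho(1)] / [1 - phi_11 rho(1)] = [0.6134 - (-0.5388)(-0.5388)] / [1 - (-0.5388)(-0.5388)]
         = 0.32309456 / 0.70969456 = 0.455259.
  Update: phi_21 = phi_11 - phi_22 phi_11 = -0.5388 - (0.455259)(-0.5388) = -0.293507.
Step k = 3:
  phi_33 = [rho(3) - phi_21 rho(2) - phi_22 rho(1)] / [1 - phi_21 rho(1) - phi_22 rho(2)]
    numerator   = -0.652 - (-0.293507)(0.6134) - (0.455259)(-0.5388) = -0.22666967
    denominator = 1 - (-0.293507)(-0.5388) - (0.455259)(0.6134) = 0.56260298
  phi_33 = -0.22666967 / 0.56260298 = -0.4029.
Therefore phi_{33} = -0.4029.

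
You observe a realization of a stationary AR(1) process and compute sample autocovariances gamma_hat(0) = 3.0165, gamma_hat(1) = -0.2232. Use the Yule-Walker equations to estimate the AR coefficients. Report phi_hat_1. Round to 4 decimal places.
\hat\phi_{1} = -0.0740

The Yule-Walker equations for an AR(p) process read, in matrix form,
  Gamma_p phi = r_p,   with   (Gamma_p)_{ij} = gamma(|i - j|),
                       (r_p)_i = gamma(i),   i,j = 1..p.
Substitute the sample gammas (Toeplitz matrix and right-hand side of size 1):
  Gamma_p = [[3.0165]]
  r_p     = [-0.2232]
With p = 1 this is the single equation gamma(0) phi_1 = gamma(1):
  phi_hat_1 = gamma(1) / gamma(0) = -0.2232 / 3.0165 = -0.0740.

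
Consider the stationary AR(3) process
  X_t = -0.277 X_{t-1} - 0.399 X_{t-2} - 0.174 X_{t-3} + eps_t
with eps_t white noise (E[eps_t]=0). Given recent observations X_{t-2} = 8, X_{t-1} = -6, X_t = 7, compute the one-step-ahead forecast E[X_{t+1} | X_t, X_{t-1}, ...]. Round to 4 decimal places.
E[X_{t+1} \mid \mathcal F_t] = -0.9370

For an AR(p) model X_t = c + sum_i phi_i X_{t-i} + eps_t, the
one-step-ahead conditional mean is
  E[X_{t+1} | X_t, ...] = c + sum_i phi_i X_{t+1-i}.
Substitute known values:
  E[X_{t+1} | ...] = (-0.277) * (7) + (-0.399) * (-6) + (-0.174) * (8)
                   = -0.9370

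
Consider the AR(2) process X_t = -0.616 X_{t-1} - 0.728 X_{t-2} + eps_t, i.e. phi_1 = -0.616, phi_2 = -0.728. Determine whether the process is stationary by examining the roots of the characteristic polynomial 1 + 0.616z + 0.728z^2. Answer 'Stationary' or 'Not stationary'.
\text{Stationary}

The AR(p) characteristic polynomial is P(z) = 1 + 0.616z + 0.728z^2.
Stationarity requires all roots to lie outside the unit circle, i.e. |z| > 1 for every root.
Set 1 + (0.616) z + (0.728) z^2 = 0, i.e. a z^2 + b z + c = 0 with a = 0.728, b = 0.616, c = 1.
Discriminant D = b^2 - 4ac = (0.616)^2 - 4*(0.728)*1 = 0.379456 - (2.912) = -2.532544.
D < 0, so the roots are the complex-conjugate pair z = (-b +/- i sqrt(-D)) / (2a) = -0.4231 +/- 1.093i.
For a conjugate pair |z|^2 = z * conj(z) = (product of roots) = c/a = 1/(0.728) = 1.373626, so |z| = sqrt(1.373626) = 1.172 for both roots.
Moduli of all roots: 1.1720, 1.1720.
All moduli strictly greater than 1? Yes.
Verdict: Stationary.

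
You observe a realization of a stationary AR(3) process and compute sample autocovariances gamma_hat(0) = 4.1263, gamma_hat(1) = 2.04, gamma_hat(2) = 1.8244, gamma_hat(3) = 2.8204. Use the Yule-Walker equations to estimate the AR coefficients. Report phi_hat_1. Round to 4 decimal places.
\hat\phi_{1} = 0.2190

The Yule-Walker equations for an AR(p) process read, in matrix form,
  Gamma_p phi = r_p,   with   (Gamma_p)_{ij} = gamma(|i - j|),
                       (r_p)_i = gamma(i),   i,j = 1..p.
Substitute the sample gammas (Toeplitz matrix and right-hand side of size 3):
  Gamma_p = [[4.1263, 2.04, 1.8244], [2.04, 4.1263, 2.04], [1.8244, 2.04, 4.1263]]
  r_p     = [2.04, 1.8244, 2.8204]
Written out (R1..R3):
  (R1) 4.1263 phi_1 + 2.04 phi_2 + 1.8244 phi_3 = 2.04
  (R2) 2.04 phi_1 + 4.1263 phi_2 + 2.04 phi_3 = 1.8244
  (R3) 1.8244 phi_1 + 2.04 phi_2 + 4.1263 phi_3 = 2.8204
Gaussian elimination:
  R2 <- R2 - (2.04/4.1263) R1 = R2 - (0.49439) R1:  3.117745 phi_2 + 1.138036 phi_3 = 0.815845
  R3 <- R3 - (1.8244/4.1263) R1 = R3 - (0.442139) R1:  1.138036 phi_2 + 3.319661 phi_3 = 1.918436
  R3 <- R3 - (1.138036/3.117745) R2 = R3 - (0.365019) R2:  2.904256 phi_3 = 1.620637
Back-substitution:
  phi_hat_3 = 1.620637 / 2.904256 = 0.558021
  phi_hat_2 = (0.815845 - (1.138036)(0.558021)) / 3.117745 = 0.05799
  phi_hat_1 = (2.04 - (2.04)(0.05799) - (1.8244)(0.558021)) / 4.1263 = 0.218997
So phi_hat = [0.2190, 0.0580, 0.5580].
Therefore phi_hat_1 = 0.2190.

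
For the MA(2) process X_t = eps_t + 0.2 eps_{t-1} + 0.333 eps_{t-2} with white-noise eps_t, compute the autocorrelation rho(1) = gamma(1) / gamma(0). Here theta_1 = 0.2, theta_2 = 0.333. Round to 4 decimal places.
\rho(1) = 0.2316

For an MA(q) process with theta_0 = 1, the autocovariance is
  gamma(k) = sigma^2 * sum_{i=0..q-k} theta_i * theta_{i+k},
and rho(k) = gamma(k) / gamma(0). Sigma^2 cancels.
  numerator   = (1)*(0.2) + (0.2)*(0.333) = 0.2666.
  denominator = (1)^2 + (0.2)^2 + (0.333)^2 = 1.150889.
  rho(1) = 0.2666 / 1.150889 = 0.2316.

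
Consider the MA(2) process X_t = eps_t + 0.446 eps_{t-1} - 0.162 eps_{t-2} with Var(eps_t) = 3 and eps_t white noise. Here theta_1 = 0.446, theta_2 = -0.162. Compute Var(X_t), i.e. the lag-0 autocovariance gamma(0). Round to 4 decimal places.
\gamma(0) = 3.6755

For an MA(q) process X_t = eps_t + sum_i theta_i eps_{t-i} with
Var(eps_t) = sigma^2, the variance is
  gamma(0) = sigma^2 * (1 + sum_i theta_i^2).
  sum_i theta_i^2 = (0.446)^2 + (-0.162)^2 = 0.198916 + 0.026244 = 0.22516.
  gamma(0) = 3 * (1 + 0.22516) = 3 * 1.22516 = 3.67548, which rounds to 3.6755.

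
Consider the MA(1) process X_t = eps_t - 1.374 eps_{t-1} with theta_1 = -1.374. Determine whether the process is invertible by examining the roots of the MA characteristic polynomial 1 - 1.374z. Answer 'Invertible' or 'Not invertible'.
\text{Not invertible}

The MA(q) characteristic polynomial is P(z) = 1 - 1.374z.
Invertibility requires all roots to lie outside the unit circle, i.e. |z| > 1 for every root.
This is linear in z: 1 + (-1.374) z = 0  =>  z = -1/(-1.374) = 0.727802,  |z| = 0.727802.
Moduli of all roots: 0.7278.
All moduli strictly greater than 1? No.
Verdict: Not invertible.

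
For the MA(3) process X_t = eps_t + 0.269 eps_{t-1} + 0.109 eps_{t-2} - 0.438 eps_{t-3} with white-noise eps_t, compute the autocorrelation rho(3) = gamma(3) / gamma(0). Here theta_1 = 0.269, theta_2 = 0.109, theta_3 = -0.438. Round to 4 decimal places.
\rho(3) = -0.3432

For an MA(q) process with theta_0 = 1, the autocovariance is
  gamma(k) = sigma^2 * sum_{i=0..q-k} theta_i * theta_{i+k},
and rho(k) = gamma(k) / gamma(0). Sigma^2 cancels.
  numerator   = (1)*(-0.438) = -0.438.
  denominator = (1)^2 + (0.269)^2 + (0.109)^2 + (-0.438)^2 = 1.276086.
  rho(3) = -0.438 / 1.276086 = -0.3432.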